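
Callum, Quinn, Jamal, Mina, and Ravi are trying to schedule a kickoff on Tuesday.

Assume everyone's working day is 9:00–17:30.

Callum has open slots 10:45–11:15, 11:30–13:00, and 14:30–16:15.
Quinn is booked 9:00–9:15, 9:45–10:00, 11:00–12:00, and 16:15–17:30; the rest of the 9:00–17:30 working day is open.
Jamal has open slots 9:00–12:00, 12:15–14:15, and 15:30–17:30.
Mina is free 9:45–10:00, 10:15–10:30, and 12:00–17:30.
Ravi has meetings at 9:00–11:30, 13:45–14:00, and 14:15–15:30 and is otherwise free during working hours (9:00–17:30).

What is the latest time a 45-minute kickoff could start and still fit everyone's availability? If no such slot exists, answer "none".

15:30

Quinn free within 09:00–17:30: 09:15–09:45, 10:00–11:00, 12:00–16:15.
Ravi free within 09:00–17:30: 11:30–13:45, 14:00–14:15, 15:30–17:30.
Callum ∩ Quinn: 10:45–11:00, 12:00–13:00, 14:30–16:15.
Callum ∩ Quinn ∩ Jamal: 10:45–11:00, 12:15–13:00, 15:30–16:15.
Callum ∩ Quinn ∩ Jamal ∩ Mina: 12:15–13:00, 15:30–16:15.
Callum ∩ Quinn ∩ Jamal ∩ Mina ∩ Ravi: 12:15–13:00, 15:30–16:15.
Windows ≥ 45 min: 12:15–13:00, 15:30–16:15.
Latest start in the last window 15:30–16:15 is 16:15 − 45 min = 15:30.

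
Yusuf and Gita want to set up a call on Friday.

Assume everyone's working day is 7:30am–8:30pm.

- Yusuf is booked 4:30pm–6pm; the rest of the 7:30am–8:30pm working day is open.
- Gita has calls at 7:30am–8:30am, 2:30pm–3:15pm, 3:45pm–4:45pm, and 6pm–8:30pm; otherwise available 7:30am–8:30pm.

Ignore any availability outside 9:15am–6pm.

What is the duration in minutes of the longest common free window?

315 minutes

Yusuf free within 07:30–20:30: 07:30–16:30, 18:00–20:30.
Gita free within 07:30–20:30: 08:30–14:30, 15:15–15:45, 16:45–18:00.
Yusuf ∩ Gita: 08:30–14:30, 15:15–15:45.
Restricted to 09:15–18:00: 09:15–14:30, 15:15–15:45.
Common window lengths: 315, 30 min; longest is 315.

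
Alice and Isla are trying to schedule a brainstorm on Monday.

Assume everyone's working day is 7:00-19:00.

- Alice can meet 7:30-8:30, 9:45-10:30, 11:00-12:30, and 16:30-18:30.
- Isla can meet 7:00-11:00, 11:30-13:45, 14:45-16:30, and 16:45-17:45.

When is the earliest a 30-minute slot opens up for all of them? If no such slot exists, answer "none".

Alice ∩ Isla: 07:30–08:30, 09:45–10:30, 11:30–12:30, 16:45–17:45.
Windows ≥ 30 min: 07:30–08:30, 09:45–10:30, 11:30–12:30, 16:45–17:45.
Earliest such window starts at 07:30.

07:30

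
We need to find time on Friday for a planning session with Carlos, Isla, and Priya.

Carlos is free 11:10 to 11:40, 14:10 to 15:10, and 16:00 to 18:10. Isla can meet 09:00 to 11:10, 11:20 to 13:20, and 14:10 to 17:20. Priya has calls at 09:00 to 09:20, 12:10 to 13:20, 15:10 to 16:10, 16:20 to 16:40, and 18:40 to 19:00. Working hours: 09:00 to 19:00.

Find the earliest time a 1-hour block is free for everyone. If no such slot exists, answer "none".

Priya free within 09:00–19:00: 09:20–12:10, 13:20–15:10, 16:10–16:20, 16:40–18:40.
Carlos ∩ Isla: 11:20–11:40, 14:10–15:10, 16:00–17:20.
Carlos ∩ Isla ∩ Priya: 11:20–11:40, 14:10–15:10, 16:10–16:20, 16:40–17:20.
Windows ≥ 60 min: 14:10–15:10.
Earliest such window starts at 14:10.

14:10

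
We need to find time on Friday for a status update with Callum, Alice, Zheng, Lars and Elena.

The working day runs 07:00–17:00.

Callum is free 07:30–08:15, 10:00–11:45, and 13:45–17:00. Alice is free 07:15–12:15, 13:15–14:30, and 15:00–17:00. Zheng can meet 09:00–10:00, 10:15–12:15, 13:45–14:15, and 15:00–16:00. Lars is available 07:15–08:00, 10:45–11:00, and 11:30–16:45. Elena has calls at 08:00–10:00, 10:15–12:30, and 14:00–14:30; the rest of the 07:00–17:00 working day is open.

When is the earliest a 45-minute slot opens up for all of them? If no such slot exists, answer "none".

15:00

Elena free within 07:00–17:00: 07:00–08:00, 10:00–10:15, 12:30–14:00, 14:30–17:00.
Callum ∩ Alice: 07:30–08:15, 10:00–11:45, 13:45–14:30, 15:00–17:00.
Callum ∩ Alice ∩ Zheng: 10:15–11:45, 13:45–14:15, 15:00–16:00.
Callum ∩ Alice ∩ Zheng ∩ Lars: 10:45–11:00, 11:30–11:45, 13:45–14:15, 15:00–16:00.
Callum ∩ Alice ∩ Zheng ∩ Lars ∩ Elena: 13:45–14:00, 15:00–16:00.
Windows ≥ 45 min: 15:00–16:00.
Earliest such window starts at 15:00.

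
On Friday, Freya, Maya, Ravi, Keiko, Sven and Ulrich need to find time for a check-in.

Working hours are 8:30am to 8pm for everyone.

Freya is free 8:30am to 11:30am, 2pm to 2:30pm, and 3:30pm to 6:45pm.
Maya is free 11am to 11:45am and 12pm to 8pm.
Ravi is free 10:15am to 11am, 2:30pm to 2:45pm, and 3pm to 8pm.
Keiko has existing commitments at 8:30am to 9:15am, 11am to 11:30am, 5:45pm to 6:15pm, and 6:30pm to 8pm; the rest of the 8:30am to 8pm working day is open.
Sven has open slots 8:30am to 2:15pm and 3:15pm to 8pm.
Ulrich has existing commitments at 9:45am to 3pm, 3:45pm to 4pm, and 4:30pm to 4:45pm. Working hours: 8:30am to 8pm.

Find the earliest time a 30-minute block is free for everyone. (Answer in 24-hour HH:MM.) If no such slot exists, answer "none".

Keiko free within 08:30–20:00: 09:15–11:00, 11:30–17:45, 18:15–18:30.
Ulrich free within 08:30–20:00: 08:30–09:45, 15:00–15:45, 16:00–16:30, 16:45–20:00.
Freya ∩ Maya: 11:00–11:30, 14:00–14:30, 15:30–18:45.
Freya ∩ Maya ∩ Ravi: 15:30–18:45.
Freya ∩ Maya ∩ Ravi ∩ Keiko: 15:30–17:45, 18:15–18:30.
Freya ∩ Maya ∩ Ravi ∩ Keiko ∩ Sven: 15:30–17:45, 18:15–18:30.
Freya ∩ Maya ∩ Ravi ∩ Keiko ∩ Sven ∩ Ulrich: 15:30–15:45, 16:00–16:30, 16:45–17:45, 18:15–18:30.
Windows ≥ 30 min: 16:00–16:30, 16:45–17:45.
Earliest such window starts at 16:00.

16:00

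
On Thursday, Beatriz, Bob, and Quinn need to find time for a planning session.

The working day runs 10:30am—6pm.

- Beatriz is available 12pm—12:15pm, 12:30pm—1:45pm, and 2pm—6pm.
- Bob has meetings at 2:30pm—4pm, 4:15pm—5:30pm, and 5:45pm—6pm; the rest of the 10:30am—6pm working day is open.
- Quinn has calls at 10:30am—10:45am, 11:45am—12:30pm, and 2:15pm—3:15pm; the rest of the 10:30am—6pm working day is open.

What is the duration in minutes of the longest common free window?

75 minutes

Bob free within 10:30–18:00: 10:30–14:30, 16:00–16:15, 17:30–17:45.
Quinn free within 10:30–18:00: 10:45–11:45, 12:30–14:15, 15:15–18:00.
Beatriz ∩ Bob: 12:00–12:15, 12:30–13:45, 14:00–14:30, 16:00–16:15, 17:30–17:45.
Beatriz ∩ Bob ∩ Quinn: 12:30–13:45, 14:00–14:15, 16:00–16:15, 17:30–17:45.
Common window lengths: 75, 15, 15, 15 min; longest is 75.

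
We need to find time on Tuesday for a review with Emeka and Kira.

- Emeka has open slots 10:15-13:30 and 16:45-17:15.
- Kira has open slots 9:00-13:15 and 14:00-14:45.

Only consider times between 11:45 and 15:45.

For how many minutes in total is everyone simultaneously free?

90 minutes

Emeka ∩ Kira: 10:15–13:15.
Restricted to 11:45–15:45: 11:45–13:15.
Total common minutes: 90.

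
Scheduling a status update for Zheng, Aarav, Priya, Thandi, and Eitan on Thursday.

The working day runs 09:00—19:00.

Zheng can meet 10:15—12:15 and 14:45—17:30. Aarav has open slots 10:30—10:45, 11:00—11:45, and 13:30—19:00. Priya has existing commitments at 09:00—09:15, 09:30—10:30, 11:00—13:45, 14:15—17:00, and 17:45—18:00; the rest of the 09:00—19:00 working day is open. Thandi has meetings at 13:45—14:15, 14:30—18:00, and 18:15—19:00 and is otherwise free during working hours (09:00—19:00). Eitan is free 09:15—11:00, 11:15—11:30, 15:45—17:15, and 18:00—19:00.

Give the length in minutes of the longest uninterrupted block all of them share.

Priya free within 09:00–19:00: 09:15–09:30, 10:30–11:00, 13:45–14:15, 17:00–17:45, 18:00–19:00.
Thandi free within 09:00–19:00: 09:00–13:45, 14:15–14:30, 18:00–18:15.
Zheng ∩ Aarav: 10:30–10:45, 11:00–11:45, 14:45–17:30.
Zheng ∩ Aarav ∩ Priya: 10:30–10:45, 17:00–17:30.
Zheng ∩ Aarav ∩ Priya ∩ Thandi: 10:30–10:45.
Zheng ∩ Aarav ∩ Priya ∩ Thandi ∩ Eitan: 10:30–10:45.
Single common window of 15 minutes.

15 minutes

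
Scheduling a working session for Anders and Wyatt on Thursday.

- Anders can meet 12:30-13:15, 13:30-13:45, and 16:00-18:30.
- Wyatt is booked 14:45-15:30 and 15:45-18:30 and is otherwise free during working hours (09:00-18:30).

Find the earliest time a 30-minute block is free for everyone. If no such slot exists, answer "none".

12:30

Wyatt free within 09:00–18:30: 09:00–14:45, 15:30–15:45.
Anders ∩ Wyatt: 12:30–13:15, 13:30–13:45.
Windows ≥ 30 min: 12:30–13:15.
Earliest such window starts at 12:30.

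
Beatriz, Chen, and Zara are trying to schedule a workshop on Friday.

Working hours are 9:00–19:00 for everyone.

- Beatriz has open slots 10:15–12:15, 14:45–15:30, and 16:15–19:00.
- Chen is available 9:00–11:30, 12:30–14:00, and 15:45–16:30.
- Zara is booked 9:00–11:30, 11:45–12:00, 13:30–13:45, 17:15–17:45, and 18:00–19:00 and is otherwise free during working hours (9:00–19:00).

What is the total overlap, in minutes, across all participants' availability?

Zara free within 09:00–19:00: 11:30–11:45, 12:00–13:30, 13:45–17:15, 17:45–18:00.
Beatriz ∩ Chen: 10:15–11:30, 16:15–16:30.
Beatriz ∩ Chen ∩ Zara: 16:15–16:30.
Total common minutes: 15.

15 minutes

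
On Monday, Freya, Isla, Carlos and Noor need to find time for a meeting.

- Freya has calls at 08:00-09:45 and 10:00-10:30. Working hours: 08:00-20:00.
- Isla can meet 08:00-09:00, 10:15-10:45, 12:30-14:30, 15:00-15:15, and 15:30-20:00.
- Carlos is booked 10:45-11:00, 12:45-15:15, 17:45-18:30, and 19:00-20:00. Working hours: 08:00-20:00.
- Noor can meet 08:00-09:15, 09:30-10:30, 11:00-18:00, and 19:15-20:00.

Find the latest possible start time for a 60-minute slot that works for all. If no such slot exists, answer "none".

16:45

Freya free within 08:00–20:00: 09:45–10:00, 10:30–20:00.
Carlos free within 08:00–20:00: 08:00–10:45, 11:00–12:45, 15:15–17:45, 18:30–19:00.
Freya ∩ Isla: 10:30–10:45, 12:30–14:30, 15:00–15:15, 15:30–20:00.
Freya ∩ Isla ∩ Carlos: 10:30–10:45, 12:30–12:45, 15:30–17:45, 18:30–19:00.
Freya ∩ Isla ∩ Carlos ∩ Noor: 12:30–12:45, 15:30–17:45.
Windows ≥ 60 min: 15:30–17:45.
Latest start in the last window 15:30–17:45 is 17:45 − 60 min = 16:45.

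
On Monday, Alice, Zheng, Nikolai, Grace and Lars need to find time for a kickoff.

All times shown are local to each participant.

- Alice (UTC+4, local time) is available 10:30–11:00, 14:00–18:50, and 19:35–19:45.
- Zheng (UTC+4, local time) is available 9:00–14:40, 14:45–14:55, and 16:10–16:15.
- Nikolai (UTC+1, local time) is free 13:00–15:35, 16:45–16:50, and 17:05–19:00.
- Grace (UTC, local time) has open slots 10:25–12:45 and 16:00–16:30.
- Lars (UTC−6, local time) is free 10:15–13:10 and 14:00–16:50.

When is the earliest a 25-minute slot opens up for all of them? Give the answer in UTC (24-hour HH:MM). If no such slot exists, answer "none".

none

Alice → UTC: 06:30–07:00, 10:00–14:50, 15:35–15:45.
Zheng → UTC: 05:00–10:40, 10:45–10:55, 12:10–12:15.
Nikolai → UTC: 12:00–14:35, 15:45–15:50, 16:05–18:00.
Grace → UTC: 10:25–12:45, 16:00–16:30.
Lars → UTC: 16:15–19:10, 20:00–22:50.
Alice ∩ Zheng: 06:30–07:00, 10:00–10:40, 10:45–10:55, 12:10–12:15.
Alice ∩ Zheng ∩ Nikolai: 12:10–12:15.
Alice ∩ Zheng ∩ Nikolai ∩ Grace: 12:10–12:15.
Alice ∩ Zheng ∩ Nikolai ∩ Grace ∩ Lars: (none).
Windows ≥ 25 min: (none).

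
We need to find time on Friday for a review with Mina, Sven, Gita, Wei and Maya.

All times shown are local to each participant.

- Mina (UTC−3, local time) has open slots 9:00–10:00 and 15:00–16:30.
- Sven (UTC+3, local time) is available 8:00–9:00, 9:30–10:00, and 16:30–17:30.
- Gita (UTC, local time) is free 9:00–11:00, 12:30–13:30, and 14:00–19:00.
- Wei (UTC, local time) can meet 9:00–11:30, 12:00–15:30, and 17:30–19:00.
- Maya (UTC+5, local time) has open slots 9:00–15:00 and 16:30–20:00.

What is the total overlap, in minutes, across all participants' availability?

Mina → UTC: 12:00–13:00, 18:00–19:30.
Sven → UTC: 05:00–06:00, 06:30–07:00, 13:30–14:30.
Gita → UTC: 09:00–11:00, 12:30–13:30, 14:00–19:00.
Wei → UTC: 09:00–11:30, 12:00–15:30, 17:30–19:00.
Maya → UTC: 04:00–10:00, 11:30–15:00.
Mina ∩ Sven: (none).
Mina ∩ Sven ∩ Gita: (none).
Mina ∩ Sven ∩ Gita ∩ Wei: (none).
Mina ∩ Sven ∩ Gita ∩ Wei ∩ Maya: (none).
Total common minutes: 0.

0 minutes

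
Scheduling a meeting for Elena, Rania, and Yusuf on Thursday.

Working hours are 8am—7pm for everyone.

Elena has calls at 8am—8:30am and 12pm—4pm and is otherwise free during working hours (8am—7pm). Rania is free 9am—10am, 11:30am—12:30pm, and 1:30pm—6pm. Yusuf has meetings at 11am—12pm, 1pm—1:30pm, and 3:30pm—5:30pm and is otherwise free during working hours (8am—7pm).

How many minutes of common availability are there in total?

90 minutes

Elena free within 08:00–19:00: 08:30–12:00, 16:00–19:00.
Yusuf free within 08:00–19:00: 08:00–11:00, 12:00–13:00, 13:30–15:30, 17:30–19:00.
Elena ∩ Rania: 09:00–10:00, 11:30–12:00, 16:00–18:00.
Elena ∩ Rania ∩ Yusuf: 09:00–10:00, 17:30–18:00.
Total common minutes: 60 + 30 = 90.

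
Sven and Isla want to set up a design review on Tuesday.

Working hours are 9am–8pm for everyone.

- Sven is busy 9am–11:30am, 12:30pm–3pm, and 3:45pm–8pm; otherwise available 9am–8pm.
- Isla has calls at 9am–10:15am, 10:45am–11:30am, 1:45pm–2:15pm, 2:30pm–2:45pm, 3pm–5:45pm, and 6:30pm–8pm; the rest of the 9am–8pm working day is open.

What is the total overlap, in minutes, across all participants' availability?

60 minutes

Sven free within 09:00–20:00: 11:30–12:30, 15:00–15:45.
Isla free within 09:00–20:00: 10:15–10:45, 11:30–13:45, 14:15–14:30, 14:45–15:00, 17:45–18:30.
Sven ∩ Isla: 11:30–12:30.
Total common minutes: 60.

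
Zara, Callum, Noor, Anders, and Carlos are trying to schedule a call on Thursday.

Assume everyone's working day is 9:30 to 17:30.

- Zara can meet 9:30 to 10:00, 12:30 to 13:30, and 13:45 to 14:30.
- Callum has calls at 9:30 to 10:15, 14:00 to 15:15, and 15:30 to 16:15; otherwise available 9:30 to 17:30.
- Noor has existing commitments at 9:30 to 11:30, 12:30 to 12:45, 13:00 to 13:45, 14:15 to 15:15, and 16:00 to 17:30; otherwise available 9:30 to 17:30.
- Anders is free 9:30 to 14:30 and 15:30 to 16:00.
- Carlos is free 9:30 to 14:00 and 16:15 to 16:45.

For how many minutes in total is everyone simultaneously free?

30 minutes

Callum free within 09:30–17:30: 10:15–14:00, 15:15–15:30, 16:15–17:30.
Noor free within 09:30–17:30: 11:30–12:30, 12:45–13:00, 13:45–14:15, 15:15–16:00.
Zara ∩ Callum: 12:30–13:30, 13:45–14:00.
Zara ∩ Callum ∩ Noor: 12:45–13:00, 13:45–14:00.
Zara ∩ Callum ∩ Noor ∩ Anders: 12:45–13:00, 13:45–14:00.
Zara ∩ Callum ∩ Noor ∩ Anders ∩ Carlos: 12:45–13:00, 13:45–14:00.
Total common minutes: 15 + 15 = 30.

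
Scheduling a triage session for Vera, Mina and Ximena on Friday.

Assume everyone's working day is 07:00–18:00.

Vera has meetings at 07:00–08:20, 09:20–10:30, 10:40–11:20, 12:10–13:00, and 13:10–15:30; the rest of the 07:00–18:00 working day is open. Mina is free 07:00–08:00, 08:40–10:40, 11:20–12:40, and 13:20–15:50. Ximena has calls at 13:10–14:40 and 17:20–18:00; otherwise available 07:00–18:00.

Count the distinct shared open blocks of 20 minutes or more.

Vera free within 07:00–18:00: 08:20–09:20, 10:30–10:40, 11:20–12:10, 13:00–13:10, 15:30–18:00.
Ximena free within 07:00–18:00: 07:00–13:10, 14:40–17:20.
Vera ∩ Mina: 08:40–09:20, 10:30–10:40, 11:20–12:10, 15:30–15:50.
Vera ∩ Mina ∩ Ximena: 08:40–09:20, 10:30–10:40, 11:20–12:10, 15:30–15:50.
Windows ≥ 20 min: 08:40–09:20, 11:20–12:10, 15:30–15:50.
That's 3 windows.

3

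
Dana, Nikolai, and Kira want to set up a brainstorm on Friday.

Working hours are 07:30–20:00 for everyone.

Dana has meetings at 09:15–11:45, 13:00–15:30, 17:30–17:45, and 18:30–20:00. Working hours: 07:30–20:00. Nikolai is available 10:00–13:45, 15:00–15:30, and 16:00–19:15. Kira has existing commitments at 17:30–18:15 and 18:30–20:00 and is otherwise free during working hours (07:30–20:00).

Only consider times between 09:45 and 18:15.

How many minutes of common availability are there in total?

Dana free within 07:30–20:00: 07:30–09:15, 11:45–13:00, 15:30–17:30, 17:45–18:30.
Kira free within 07:30–20:00: 07:30–17:30, 18:15–18:30.
Dana ∩ Nikolai: 11:45–13:00, 16:00–17:30, 17:45–18:30.
Dana ∩ Nikolai ∩ Kira: 11:45–13:00, 16:00–17:30, 18:15–18:30.
Restricted to 09:45–18:15: 11:45–13:00, 16:00–17:30.
Total common minutes: 75 + 90 = 165.

165 minutes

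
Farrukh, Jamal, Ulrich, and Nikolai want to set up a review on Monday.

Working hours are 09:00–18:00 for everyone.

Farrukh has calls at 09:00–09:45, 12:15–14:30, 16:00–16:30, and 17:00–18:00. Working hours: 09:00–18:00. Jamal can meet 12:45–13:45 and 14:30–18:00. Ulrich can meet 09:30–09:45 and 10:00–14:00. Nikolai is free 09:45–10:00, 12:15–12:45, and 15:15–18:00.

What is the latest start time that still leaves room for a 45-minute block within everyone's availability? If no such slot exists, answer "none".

none

Farrukh free within 09:00–18:00: 09:45–12:15, 14:30–16:00, 16:30–17:00.
Farrukh ∩ Jamal: 14:30–16:00, 16:30–17:00.
Farrukh ∩ Jamal ∩ Ulrich: (none).
Farrukh ∩ Jamal ∩ Ulrich ∩ Nikolai: (none).
Windows ≥ 45 min: (none).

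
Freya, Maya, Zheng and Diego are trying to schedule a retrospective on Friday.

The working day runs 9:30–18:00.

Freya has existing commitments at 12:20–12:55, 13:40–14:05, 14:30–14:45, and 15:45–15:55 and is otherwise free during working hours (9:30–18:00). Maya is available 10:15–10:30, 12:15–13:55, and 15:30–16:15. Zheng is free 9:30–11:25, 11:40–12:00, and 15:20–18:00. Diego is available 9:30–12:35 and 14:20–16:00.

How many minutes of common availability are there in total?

35 minutes

Freya free within 09:30–18:00: 09:30–12:20, 12:55–13:40, 14:05–14:30, 14:45–15:45, 15:55–18:00.
Freya ∩ Maya: 10:15–10:30, 12:15–12:20, 12:55–13:40, 15:30–15:45, 15:55–16:15.
Freya ∩ Maya ∩ Zheng: 10:15–10:30, 15:30–15:45, 15:55–16:15.
Freya ∩ Maya ∩ Zheng ∩ Diego: 10:15–10:30, 15:30–15:45, 15:55–16:00.
Total common minutes: 15 + 15 + 5 = 35.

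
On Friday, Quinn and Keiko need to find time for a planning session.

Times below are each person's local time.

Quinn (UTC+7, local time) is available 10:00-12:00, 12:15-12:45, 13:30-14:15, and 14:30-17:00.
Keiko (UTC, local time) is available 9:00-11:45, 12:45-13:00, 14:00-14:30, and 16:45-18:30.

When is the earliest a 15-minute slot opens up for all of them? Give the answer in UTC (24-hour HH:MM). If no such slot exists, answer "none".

09:00

Quinn → UTC: 03:00–05:00, 05:15–05:45, 06:30–07:15, 07:30–10:00.
Keiko → UTC: 09:00–11:45, 12:45–13:00, 14:00–14:30, 16:45–18:30.
Quinn ∩ Keiko: 09:00–10:00.
Windows ≥ 15 min: 09:00–10:00.
Earliest such window starts at 09:00.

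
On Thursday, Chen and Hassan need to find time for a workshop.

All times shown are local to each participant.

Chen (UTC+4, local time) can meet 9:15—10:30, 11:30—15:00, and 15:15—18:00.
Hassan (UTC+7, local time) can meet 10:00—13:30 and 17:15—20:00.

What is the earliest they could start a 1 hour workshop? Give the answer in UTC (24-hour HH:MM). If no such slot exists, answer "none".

Chen → UTC: 05:15–06:30, 07:30–11:00, 11:15–14:00.
Hassan → UTC: 03:00–06:30, 10:15–13:00.
Chen ∩ Hassan: 05:15–06:30, 10:15–11:00, 11:15–13:00.
Windows ≥ 60 min: 05:15–06:30, 11:15–13:00.
Earliest such window starts at 05:15.

05:15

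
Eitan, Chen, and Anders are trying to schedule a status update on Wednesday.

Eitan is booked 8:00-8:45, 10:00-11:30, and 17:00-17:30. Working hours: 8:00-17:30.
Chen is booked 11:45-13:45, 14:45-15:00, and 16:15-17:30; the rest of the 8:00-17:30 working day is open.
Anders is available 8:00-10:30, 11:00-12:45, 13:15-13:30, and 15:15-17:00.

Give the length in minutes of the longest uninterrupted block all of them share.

Eitan free within 08:00–17:30: 08:45–10:00, 11:30–17:00.
Chen free within 08:00–17:30: 08:00–11:45, 13:45–14:45, 15:00–16:15.
Eitan ∩ Chen: 08:45–10:00, 11:30–11:45, 13:45–14:45, 15:00–16:15.
Eitan ∩ Chen ∩ Anders: 08:45–10:00, 11:30–11:45, 15:15–16:15.
Common window lengths: 75, 15, 60 min; longest is 75.

75 minutes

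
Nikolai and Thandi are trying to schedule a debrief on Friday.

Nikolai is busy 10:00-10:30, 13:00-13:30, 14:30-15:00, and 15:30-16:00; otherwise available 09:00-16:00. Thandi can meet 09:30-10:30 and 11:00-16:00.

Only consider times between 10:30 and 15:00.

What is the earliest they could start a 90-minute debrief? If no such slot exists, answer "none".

11:00

Nikolai free within 09:00–16:00: 09:00–10:00, 10:30–13:00, 13:30–14:30, 15:00–15:30.
Nikolai ∩ Thandi: 09:30–10:00, 11:00–13:00, 13:30–14:30, 15:00–15:30.
Restricted to 10:30–15:00: 11:00–13:00, 13:30–14:30.
Windows ≥ 90 min: 11:00–13:00.
Earliest such window starts at 11:00.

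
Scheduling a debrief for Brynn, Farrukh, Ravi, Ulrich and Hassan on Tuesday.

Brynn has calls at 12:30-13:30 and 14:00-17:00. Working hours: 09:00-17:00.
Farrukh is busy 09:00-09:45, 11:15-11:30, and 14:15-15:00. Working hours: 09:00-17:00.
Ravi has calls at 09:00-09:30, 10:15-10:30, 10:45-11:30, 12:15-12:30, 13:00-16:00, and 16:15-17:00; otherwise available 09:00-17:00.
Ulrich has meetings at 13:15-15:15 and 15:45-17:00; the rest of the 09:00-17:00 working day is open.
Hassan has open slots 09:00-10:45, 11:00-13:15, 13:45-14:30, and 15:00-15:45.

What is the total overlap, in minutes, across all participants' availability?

Brynn free within 09:00–17:00: 09:00–12:30, 13:30–14:00.
Farrukh free within 09:00–17:00: 09:45–11:15, 11:30–14:15, 15:00–17:00.
Ravi free within 09:00–17:00: 09:30–10:15, 10:30–10:45, 11:30–12:15, 12:30–13:00, 16:00–16:15.
Ulrich free within 09:00–17:00: 09:00–13:15, 15:15–15:45.
Brynn ∩ Farrukh: 09:45–11:15, 11:30–12:30, 13:30–14:00.
Brynn ∩ Farrukh ∩ Ravi: 09:45–10:15, 10:30–10:45, 11:30–12:15.
Brynn ∩ Farrukh ∩ Ravi ∩ Ulrich: 09:45–10:15, 10:30–10:45, 11:30–12:15.
Brynn ∩ Farrukh ∩ Ravi ∩ Ulrich ∩ Hassan: 09:45–10:15, 10:30–10:45, 11:30–12:15.
Total common minutes: 30 + 15 + 45 = 90.

90 minutes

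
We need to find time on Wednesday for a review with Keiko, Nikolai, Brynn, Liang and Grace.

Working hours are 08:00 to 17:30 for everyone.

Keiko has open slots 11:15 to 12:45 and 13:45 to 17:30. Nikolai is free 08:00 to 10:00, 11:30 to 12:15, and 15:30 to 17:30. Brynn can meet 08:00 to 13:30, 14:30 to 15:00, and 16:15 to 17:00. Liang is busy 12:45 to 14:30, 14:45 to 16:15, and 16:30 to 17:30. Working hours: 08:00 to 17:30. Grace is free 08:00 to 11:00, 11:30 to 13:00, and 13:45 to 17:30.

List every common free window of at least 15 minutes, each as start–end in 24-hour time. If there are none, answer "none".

Liang free within 08:00–17:30: 08:00–12:45, 14:30–14:45, 16:15–16:30.
Keiko ∩ Nikolai: 11:30–12:15, 15:30–17:30.
Keiko ∩ Nikolai ∩ Brynn: 11:30–12:15, 16:15–17:00.
Keiko ∩ Nikolai ∩ Brynn ∩ Liang: 11:30–12:15, 16:15–16:30.
Keiko ∩ Nikolai ∩ Brynn ∩ Liang ∩ Grace: 11:30–12:15, 16:15–16:30.
Windows ≥ 15 min: 11:30–12:15, 16:15–16:30.

11:30–12:15, 16:15–16:30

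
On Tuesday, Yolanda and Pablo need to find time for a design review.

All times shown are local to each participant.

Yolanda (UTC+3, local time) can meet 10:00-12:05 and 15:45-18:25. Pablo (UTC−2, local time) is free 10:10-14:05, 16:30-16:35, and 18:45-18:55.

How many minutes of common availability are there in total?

Yolanda → UTC: 07:00–09:05, 12:45–15:25.
Pablo → UTC: 12:10–16:05, 18:30–18:35, 20:45–20:55.
Yolanda ∩ Pablo: 12:45–15:25.
Total common minutes: 160.

160 minutes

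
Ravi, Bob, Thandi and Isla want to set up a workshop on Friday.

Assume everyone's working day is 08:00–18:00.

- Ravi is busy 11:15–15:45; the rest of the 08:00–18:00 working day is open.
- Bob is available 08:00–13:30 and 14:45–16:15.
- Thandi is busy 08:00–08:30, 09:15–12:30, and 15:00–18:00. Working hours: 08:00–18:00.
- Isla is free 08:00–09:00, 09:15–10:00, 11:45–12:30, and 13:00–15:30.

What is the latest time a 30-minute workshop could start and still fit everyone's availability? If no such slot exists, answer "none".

Ravi free within 08:00–18:00: 08:00–11:15, 15:45–18:00.
Thandi free within 08:00–18:00: 08:30–09:15, 12:30–15:00.
Ravi ∩ Bob: 08:00–11:15, 15:45–16:15.
Ravi ∩ Bob ∩ Thandi: 08:30–09:15.
Ravi ∩ Bob ∩ Thandi ∩ Isla: 08:30–09:00.
Windows ≥ 30 min: 08:30–09:00.
Latest start in the last window 08:30–09:00 is 09:00 − 30 min = 08:30.

08:30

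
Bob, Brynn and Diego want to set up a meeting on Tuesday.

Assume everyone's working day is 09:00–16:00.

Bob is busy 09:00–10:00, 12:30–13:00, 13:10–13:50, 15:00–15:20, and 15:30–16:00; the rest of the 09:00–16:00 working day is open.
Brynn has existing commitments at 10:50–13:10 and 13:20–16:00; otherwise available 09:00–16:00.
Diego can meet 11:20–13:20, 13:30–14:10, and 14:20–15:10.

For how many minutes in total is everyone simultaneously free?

Bob free within 09:00–16:00: 10:00–12:30, 13:00–13:10, 13:50–15:00, 15:20–15:30.
Brynn free within 09:00–16:00: 09:00–10:50, 13:10–13:20.
Bob ∩ Brynn: 10:00–10:50.
Bob ∩ Brynn ∩ Diego: (none).
Total common minutes: 0.

0 minutes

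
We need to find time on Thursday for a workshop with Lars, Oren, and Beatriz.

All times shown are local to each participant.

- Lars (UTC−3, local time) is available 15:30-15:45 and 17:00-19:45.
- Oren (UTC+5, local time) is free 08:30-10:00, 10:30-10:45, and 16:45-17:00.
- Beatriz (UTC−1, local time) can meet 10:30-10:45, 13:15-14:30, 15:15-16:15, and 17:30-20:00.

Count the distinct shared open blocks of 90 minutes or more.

0

Lars → UTC: 18:30–18:45, 20:00–22:45.
Oren → UTC: 03:30–05:00, 05:30–05:45, 11:45–12:00.
Beatriz → UTC: 11:30–11:45, 14:15–15:30, 16:15–17:15, 18:30–21:00.
Lars ∩ Oren: (none).
Lars ∩ Oren ∩ Beatriz: (none).
Windows ≥ 90 min: (none).
That's 0 windows.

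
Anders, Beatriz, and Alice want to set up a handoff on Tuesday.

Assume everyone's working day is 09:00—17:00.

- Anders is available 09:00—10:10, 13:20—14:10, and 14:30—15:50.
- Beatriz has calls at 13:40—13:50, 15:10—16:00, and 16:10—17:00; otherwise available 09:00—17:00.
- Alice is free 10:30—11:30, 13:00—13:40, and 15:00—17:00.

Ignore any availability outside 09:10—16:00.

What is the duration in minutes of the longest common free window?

Beatriz free within 09:00–17:00: 09:00–13:40, 13:50–15:10, 16:00–16:10.
Anders ∩ Beatriz: 09:00–10:10, 13:20–13:40, 13:50–14:10, 14:30–15:10.
Anders ∩ Beatriz ∩ Alice: 13:20–13:40, 15:00–15:10.
Restricted to 09:10–16:00: 13:20–13:40, 15:00–15:10.
Common window lengths: 20, 10 min; longest is 20.

20 minutes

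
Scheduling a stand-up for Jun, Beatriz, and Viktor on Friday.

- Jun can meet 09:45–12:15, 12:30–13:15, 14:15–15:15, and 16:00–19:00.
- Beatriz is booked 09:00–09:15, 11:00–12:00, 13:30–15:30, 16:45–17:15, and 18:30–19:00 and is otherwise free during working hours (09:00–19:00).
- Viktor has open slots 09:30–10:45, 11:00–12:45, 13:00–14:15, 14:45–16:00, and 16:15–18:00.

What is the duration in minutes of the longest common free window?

Beatriz free within 09:00–19:00: 09:15–11:00, 12:00–13:30, 15:30–16:45, 17:15–18:30.
Jun ∩ Beatriz: 09:45–11:00, 12:00–12:15, 12:30–13:15, 16:00–16:45, 17:15–18:30.
Jun ∩ Beatriz ∩ Viktor: 09:45–10:45, 12:00–12:15, 12:30–12:45, 13:00–13:15, 16:15–16:45, 17:15–18:00.
Common window lengths: 60, 15, 15, 15, 30, 45 min; longest is 60.

60 minutes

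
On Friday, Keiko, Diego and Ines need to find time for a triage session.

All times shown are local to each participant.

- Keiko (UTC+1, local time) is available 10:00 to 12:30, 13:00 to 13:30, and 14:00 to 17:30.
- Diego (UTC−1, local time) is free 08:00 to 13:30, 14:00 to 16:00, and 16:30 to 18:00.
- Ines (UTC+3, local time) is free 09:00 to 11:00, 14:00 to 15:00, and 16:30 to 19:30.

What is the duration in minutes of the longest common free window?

Keiko → UTC: 09:00–11:30, 12:00–12:30, 13:00–16:30.
Diego → UTC: 09:00–14:30, 15:00–17:00, 17:30–19:00.
Ines → UTC: 06:00–08:00, 11:00–12:00, 13:30–16:30.
Keiko ∩ Diego: 09:00–11:30, 12:00–12:30, 13:00–14:30, 15:00–16:30.
Keiko ∩ Diego ∩ Ines: 11:00–11:30, 13:30–14:30, 15:00–16:30.
Common window lengths: 30, 60, 90 min; longest is 90.

90 minutes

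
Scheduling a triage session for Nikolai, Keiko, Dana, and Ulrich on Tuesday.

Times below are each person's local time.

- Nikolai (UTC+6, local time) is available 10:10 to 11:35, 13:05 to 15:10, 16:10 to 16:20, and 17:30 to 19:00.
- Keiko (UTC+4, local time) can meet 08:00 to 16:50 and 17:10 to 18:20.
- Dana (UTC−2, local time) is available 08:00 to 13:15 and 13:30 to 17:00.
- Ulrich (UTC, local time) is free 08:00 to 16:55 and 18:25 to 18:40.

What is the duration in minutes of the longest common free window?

Nikolai → UTC: 04:10–05:35, 07:05–09:10, 10:10–10:20, 11:30–13:00.
Keiko → UTC: 04:00–12:50, 13:10–14:20.
Dana → UTC: 10:00–15:15, 15:30–19:00.
Ulrich → UTC: 08:00–16:55, 18:25–18:40.
Nikolai ∩ Keiko: 04:10–05:35, 07:05–09:10, 10:10–10:20, 11:30–12:50.
Nikolai ∩ Keiko ∩ Dana: 10:10–10:20, 11:30–12:50.
Nikolai ∩ Keiko ∩ Dana ∩ Ulrich: 10:10–10:20, 11:30–12:50.
Common window lengths: 10, 80 min; longest is 80.

80 minutes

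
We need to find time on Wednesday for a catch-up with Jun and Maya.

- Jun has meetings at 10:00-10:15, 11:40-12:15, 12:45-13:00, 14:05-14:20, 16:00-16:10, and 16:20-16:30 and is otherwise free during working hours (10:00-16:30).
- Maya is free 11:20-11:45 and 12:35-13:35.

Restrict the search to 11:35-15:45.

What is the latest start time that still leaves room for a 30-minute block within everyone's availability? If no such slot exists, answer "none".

13:05

Jun free within 10:00–16:30: 10:15–11:40, 12:15–12:45, 13:00–14:05, 14:20–16:00, 16:10–16:20.
Jun ∩ Maya: 11:20–11:40, 12:35–12:45, 13:00–13:35.
Restricted to 11:35–15:45: 11:35–11:40, 12:35–12:45, 13:00–13:35.
Windows ≥ 30 min: 13:00–13:35.
Latest start in the last window 13:00–13:35 is 13:35 − 30 min = 13:05.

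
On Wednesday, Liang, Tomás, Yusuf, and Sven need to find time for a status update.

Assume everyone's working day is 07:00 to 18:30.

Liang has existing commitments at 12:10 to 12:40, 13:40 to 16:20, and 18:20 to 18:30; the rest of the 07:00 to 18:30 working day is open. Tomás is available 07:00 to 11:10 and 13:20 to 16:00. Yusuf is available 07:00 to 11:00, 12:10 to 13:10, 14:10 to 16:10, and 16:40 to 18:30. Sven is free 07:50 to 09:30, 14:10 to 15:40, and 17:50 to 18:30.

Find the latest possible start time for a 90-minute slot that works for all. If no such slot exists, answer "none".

Liang free within 07:00–18:30: 07:00–12:10, 12:40–13:40, 16:20–18:20.
Liang ∩ Tomás: 07:00–11:10, 13:20–13:40.
Liang ∩ Tomás ∩ Yusuf: 07:00–11:00.
Liang ∩ Tomás ∩ Yusuf ∩ Sven: 07:50–09:30.
Windows ≥ 90 min: 07:50–09:30.
Latest start in the last window 07:50–09:30 is 09:30 − 90 min = 08:00.

08:00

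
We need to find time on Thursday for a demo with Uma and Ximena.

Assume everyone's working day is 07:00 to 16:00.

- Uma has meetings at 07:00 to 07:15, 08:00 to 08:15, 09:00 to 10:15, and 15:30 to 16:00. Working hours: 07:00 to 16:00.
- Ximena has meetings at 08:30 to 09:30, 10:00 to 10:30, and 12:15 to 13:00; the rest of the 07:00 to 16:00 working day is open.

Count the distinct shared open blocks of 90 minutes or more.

Uma free within 07:00–16:00: 07:15–08:00, 08:15–09:00, 10:15–15:30.
Ximena free within 07:00–16:00: 07:00–08:30, 09:30–10:00, 10:30–12:15, 13:00–16:00.
Uma ∩ Ximena: 07:15–08:00, 08:15–08:30, 10:30–12:15, 13:00–15:30.
Windows ≥ 90 min: 10:30–12:15, 13:00–15:30.
That's 2 windows.

2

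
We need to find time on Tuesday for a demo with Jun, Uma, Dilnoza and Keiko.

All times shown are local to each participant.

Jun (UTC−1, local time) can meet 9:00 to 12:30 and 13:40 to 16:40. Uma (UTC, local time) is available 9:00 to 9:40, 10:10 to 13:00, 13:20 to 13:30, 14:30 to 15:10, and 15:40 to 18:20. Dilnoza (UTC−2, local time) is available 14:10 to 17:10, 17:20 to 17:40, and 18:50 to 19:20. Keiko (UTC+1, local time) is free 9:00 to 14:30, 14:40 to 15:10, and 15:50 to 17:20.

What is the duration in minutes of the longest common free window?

Jun → UTC: 10:00–13:30, 14:40–17:40.
Uma → UTC: 09:00–09:40, 10:10–13:00, 13:20–13:30, 14:30–15:10, 15:40–18:20.
Dilnoza → UTC: 16:10–19:10, 19:20–19:40, 20:50–21:20.
Keiko → UTC: 08:00–13:30, 13:40–14:10, 14:50–16:20.
Jun ∩ Uma: 10:10–13:00, 13:20–13:30, 14:40–15:10, 15:40–17:40.
Jun ∩ Uma ∩ Dilnoza: 16:10–17:40.
Jun ∩ Uma ∩ Dilnoza ∩ Keiko: 16:10–16:20.
Single common window of 10 minutes.

10 minutes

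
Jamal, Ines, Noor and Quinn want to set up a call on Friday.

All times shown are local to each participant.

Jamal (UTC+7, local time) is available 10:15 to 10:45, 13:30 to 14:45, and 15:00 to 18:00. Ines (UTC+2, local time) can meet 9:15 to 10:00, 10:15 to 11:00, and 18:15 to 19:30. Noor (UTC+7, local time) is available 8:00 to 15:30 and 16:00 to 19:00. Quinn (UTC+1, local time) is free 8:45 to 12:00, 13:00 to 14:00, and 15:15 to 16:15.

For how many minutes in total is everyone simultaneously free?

15 minutes

Jamal → UTC: 03:15–03:45, 06:30–07:45, 08:00–11:00.
Ines → UTC: 07:15–08:00, 08:15–09:00, 16:15–17:30.
Noor → UTC: 01:00–08:30, 09:00–12:00.
Quinn → UTC: 07:45–11:00, 12:00–13:00, 14:15–15:15.
Jamal ∩ Ines: 07:15–07:45, 08:15–09:00.
Jamal ∩ Ines ∩ Noor: 07:15–07:45, 08:15–08:30.
Jamal ∩ Ines ∩ Noor ∩ Quinn: 08:15–08:30.
Total common minutes: 15.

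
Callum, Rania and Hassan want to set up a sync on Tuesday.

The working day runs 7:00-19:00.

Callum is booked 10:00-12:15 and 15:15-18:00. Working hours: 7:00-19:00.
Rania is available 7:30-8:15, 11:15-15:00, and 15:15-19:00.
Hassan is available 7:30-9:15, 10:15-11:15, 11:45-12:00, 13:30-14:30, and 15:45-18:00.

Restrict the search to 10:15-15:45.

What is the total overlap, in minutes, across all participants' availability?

Callum free within 07:00–19:00: 07:00–10:00, 12:15–15:15, 18:00–19:00.
Callum ∩ Rania: 07:30–08:15, 12:15–15:00, 18:00–19:00.
Callum ∩ Rania ∩ Hassan: 07:30–08:15, 13:30–14:30.
Restricted to 10:15–15:45: 13:30–14:30.
Total common minutes: 60.

60 minutes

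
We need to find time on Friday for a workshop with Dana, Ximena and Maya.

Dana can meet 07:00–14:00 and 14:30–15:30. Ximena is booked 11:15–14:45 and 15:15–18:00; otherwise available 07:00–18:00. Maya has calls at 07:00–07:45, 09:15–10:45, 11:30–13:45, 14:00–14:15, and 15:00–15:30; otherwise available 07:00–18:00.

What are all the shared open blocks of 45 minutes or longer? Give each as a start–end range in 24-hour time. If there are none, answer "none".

Ximena free within 07:00–18:00: 07:00–11:15, 14:45–15:15.
Maya free within 07:00–18:00: 07:45–09:15, 10:45–11:30, 13:45–14:00, 14:15–15:00, 15:30–18:00.
Dana ∩ Ximena: 07:00–11:15, 14:45–15:15.
Dana ∩ Ximena ∩ Maya: 07:45–09:15, 10:45–11:15, 14:45–15:00.
Windows ≥ 45 min: 07:45–09:15.

07:45–09:15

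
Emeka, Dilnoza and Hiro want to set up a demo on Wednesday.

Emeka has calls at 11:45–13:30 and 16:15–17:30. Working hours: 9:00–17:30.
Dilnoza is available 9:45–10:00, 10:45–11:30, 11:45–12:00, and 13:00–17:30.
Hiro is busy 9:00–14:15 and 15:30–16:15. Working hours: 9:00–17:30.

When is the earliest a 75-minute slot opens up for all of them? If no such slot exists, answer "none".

14:15

Emeka free within 09:00–17:30: 09:00–11:45, 13:30–16:15.
Hiro free within 09:00–17:30: 14:15–15:30, 16:15–17:30.
Emeka ∩ Dilnoza: 09:45–10:00, 10:45–11:30, 13:30–16:15.
Emeka ∩ Dilnoza ∩ Hiro: 14:15–15:30.
Windows ≥ 75 min: 14:15–15:30.
Earliest such window starts at 14:15.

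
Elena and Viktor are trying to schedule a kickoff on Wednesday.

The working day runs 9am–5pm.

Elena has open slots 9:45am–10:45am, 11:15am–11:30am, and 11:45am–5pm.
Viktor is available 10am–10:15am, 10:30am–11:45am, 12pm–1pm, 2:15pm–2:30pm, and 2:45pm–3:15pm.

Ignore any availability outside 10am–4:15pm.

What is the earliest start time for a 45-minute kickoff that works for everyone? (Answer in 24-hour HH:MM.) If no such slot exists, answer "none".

12:00

Elena ∩ Viktor: 10:00–10:15, 10:30–10:45, 11:15–11:30, 12:00–13:00, 14:15–14:30, 14:45–15:15.
Restricted to 10:00–16:15: 10:00–10:15, 10:30–10:45, 11:15–11:30, 12:00–13:00, 14:15–14:30, 14:45–15:15.
Windows ≥ 45 min: 12:00–13:00.
Earliest such window starts at 12:00.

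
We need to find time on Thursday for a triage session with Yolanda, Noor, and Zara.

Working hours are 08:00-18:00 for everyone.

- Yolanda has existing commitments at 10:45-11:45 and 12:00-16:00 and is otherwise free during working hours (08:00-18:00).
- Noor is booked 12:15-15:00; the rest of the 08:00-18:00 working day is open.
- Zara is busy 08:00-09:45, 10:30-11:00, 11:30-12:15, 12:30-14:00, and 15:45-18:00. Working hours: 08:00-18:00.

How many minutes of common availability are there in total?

45 minutes

Yolanda free within 08:00–18:00: 08:00–10:45, 11:45–12:00, 16:00–18:00.
Noor free within 08:00–18:00: 08:00–12:15, 15:00–18:00.
Zara free within 08:00–18:00: 09:45–10:30, 11:00–11:30, 12:15–12:30, 14:00–15:45.
Yolanda ∩ Noor: 08:00–10:45, 11:45–12:00, 16:00–18:00.
Yolanda ∩ Noor ∩ Zara: 09:45–10:30.
Total common minutes: 45.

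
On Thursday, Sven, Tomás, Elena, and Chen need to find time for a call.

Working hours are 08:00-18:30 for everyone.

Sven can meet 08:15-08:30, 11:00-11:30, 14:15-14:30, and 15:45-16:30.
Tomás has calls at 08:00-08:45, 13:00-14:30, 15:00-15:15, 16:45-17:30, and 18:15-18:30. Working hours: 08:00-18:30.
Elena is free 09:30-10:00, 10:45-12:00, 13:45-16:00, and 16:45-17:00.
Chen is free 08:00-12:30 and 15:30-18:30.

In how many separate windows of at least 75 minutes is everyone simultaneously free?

0

Tomás free within 08:00–18:30: 08:45–13:00, 14:30–15:00, 15:15–16:45, 17:30–18:15.
Sven ∩ Tomás: 11:00–11:30, 15:45–16:30.
Sven ∩ Tomás ∩ Elena: 11:00–11:30, 15:45–16:00.
Sven ∩ Tomás ∩ Elena ∩ Chen: 11:00–11:30, 15:45–16:00.
Windows ≥ 75 min: (none).
That's 0 windows.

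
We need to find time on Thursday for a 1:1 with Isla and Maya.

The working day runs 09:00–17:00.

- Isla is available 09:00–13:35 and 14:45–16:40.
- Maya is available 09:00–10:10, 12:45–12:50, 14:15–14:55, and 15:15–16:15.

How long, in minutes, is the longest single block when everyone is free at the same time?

70 minutes

Isla ∩ Maya: 09:00–10:10, 12:45–12:50, 14:45–14:55, 15:15–16:15.
Common window lengths: 70, 5, 10, 60 min; longest is 70.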